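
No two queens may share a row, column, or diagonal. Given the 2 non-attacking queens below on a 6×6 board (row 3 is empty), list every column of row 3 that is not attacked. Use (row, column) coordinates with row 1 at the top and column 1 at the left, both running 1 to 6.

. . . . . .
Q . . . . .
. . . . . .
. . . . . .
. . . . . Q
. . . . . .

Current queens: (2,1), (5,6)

columns 3, 5

(2,1) attacks row 3 at column 1 and diagonals 2.
(5,6) attacks row 3 at column 6 and diagonals 4.
Attacked columns: {1, 2, 4, 6}. Safe: {3, 5}.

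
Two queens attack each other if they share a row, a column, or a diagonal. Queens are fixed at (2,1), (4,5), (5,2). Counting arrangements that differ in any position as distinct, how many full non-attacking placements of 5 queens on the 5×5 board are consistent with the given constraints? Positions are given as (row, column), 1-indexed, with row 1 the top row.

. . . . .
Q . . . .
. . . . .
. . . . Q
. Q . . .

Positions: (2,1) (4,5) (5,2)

1

Branch on row 1: col 3 → 0; col 4 → 1.
Sum: 0 + 1 = 1.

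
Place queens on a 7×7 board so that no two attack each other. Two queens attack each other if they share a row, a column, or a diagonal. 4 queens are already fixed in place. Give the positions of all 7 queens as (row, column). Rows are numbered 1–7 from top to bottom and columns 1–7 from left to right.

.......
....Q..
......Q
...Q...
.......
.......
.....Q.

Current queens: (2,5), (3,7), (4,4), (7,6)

Row 1: attacked by (2,5)→{4,5,6}; (3,7)→{5,7}; (4,4)→{1,4,7}; (7,6)→{6}. Safe: 2, 3. Place at column 2.
Row 5: attacked by (1,2)→{2,6}; (2,5)→{2,5}; (3,7)→{5,7}; (4,4)→{3,4,5}; (7,6)→{4,6}. Safe: 1. Place at column 1.
Row 6: attacked by (1,2)→{2,7}; (2,5)→{1,5}; (3,7)→{4,7}; (4,4)→{2,4,6}; (5,1)→{1,2}; (7,6)→{5,6,7}. Safe: 3. Place at column 3.
Columns [2, 5, 7, 4, 1, 3, 6], r−c [-1, -3, -4, 0, 4, 3, 1], r+c [3, 7, 10, 8, 6, 9, 13] are all distinct, so no two queens attack.

(1,2) (2,5) (3,7) (4,4) (5,1) (6,3) (7,6)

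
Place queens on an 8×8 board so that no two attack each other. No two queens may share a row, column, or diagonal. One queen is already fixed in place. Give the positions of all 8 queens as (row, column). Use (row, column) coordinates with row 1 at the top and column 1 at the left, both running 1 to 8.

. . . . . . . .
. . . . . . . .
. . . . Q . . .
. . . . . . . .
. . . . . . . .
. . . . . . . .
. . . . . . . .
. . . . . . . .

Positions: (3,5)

Row 1: attacked by (3,5)→{3,5,7}. Safe: 1, 2, 4, 6, 8. Place at column 1.
Row 2: attacked by (1,1)→{1,2}; (3,5)→{4,5,6}. Safe: 3, 7, 8. Place at column 7.
Row 4: attacked by (1,1)→{1,4}; (2,7)→{5,7}; (3,5)→{4,5,6}. Safe: 2, 3, 8. Place at column 8.
Row 5: attacked by (1,1)→{1,5}; (2,7)→{4,7}; (3,5)→{3,5,7}; (4,8)→{7,8}. Safe: 2, 6. Place at column 2.
Row 6: attacked by (1,1)→{1,6}; (2,7)→{3,7}; (3,5)→{2,5,8}; (4,8)→{6,8}; (5,2)→{1,2,3}. Safe: 4. Place at column 4.
Row 7: attacked by (1,1)→{1,7}; (2,7)→{2,7}; (3,5)→{1,5}; (4,8)→{5,8}; (5,2)→{2,4}; (6,4)→{3,4,5}. Safe: 6. Place at column 6.
Row 8: attacked by (1,1)→{1,8}; (2,7)→{1,7}; (3,5)→{5}; (4,8)→{4,8}; (5,2)→{2,5}; (6,4)→{2,4,6}; (7,6)→{5,6,7}. Safe: 3. Place at column 3.
Columns [1, 7, 5, 8, 2, 4, 6, 3], r−c [0, -5, -2, -4, 3, 2, 1, 5], r+c [2, 9, 8, 12, 7, 10, 13, 11] are all distinct, so no two queens attack.

(1,1) (2,7) (3,5) (4,8) (5,2) (6,4) (7,6) (8,3)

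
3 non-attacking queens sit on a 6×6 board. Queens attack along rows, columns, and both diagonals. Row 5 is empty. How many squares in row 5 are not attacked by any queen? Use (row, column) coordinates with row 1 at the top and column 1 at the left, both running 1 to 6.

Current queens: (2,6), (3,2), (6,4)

(2,6) attacks row 5 at column 6 and diagonals 3.
(3,2) attacks row 5 at column 2 and diagonals 4.
(6,4) attacks row 5 at column 4 and diagonals 3, 5.
Attacked columns: {2, 3, 4, 5, 6}. Safe: {1}.

1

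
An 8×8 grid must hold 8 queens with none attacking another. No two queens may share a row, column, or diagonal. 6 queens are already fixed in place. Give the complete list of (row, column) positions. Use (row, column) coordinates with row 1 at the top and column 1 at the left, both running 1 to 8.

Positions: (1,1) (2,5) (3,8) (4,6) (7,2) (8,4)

Row 5: attacked by (1,1)→{1,5}; (2,5)→{2,5,8}; (3,8)→{6,8}; (4,6)→{5,6,7}; (7,2)→{2,4}; (8,4)→{1,4,7}. Safe: 3. Place at column 3.
Row 6: attacked by (1,1)→{1,6}; (2,5)→{1,5}; (3,8)→{5,8}; (4,6)→{4,6,8}; (5,3)→{2,3,4}; (7,2)→{1,2,3}; (8,4)→{2,4,6}. Safe: 7. Place at column 7.
Columns [1, 5, 8, 6, 3, 7, 2, 4], r−c [0, -3, -5, -2, 2, -1, 5, 4], r+c [2, 7, 11, 10, 8, 13, 9, 12] are all distinct, so no two queens attack.

(1,1) (2,5) (3,8) (4,6) (5,3) (6,7) (7,2) (8,4)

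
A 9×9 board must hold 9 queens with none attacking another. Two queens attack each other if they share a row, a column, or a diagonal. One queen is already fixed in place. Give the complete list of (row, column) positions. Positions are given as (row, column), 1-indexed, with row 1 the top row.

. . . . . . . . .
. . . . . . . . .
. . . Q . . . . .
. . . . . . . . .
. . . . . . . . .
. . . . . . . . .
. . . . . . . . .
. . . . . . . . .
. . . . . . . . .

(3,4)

Row 1: attacked by (3,4)→{2,4,6}. Safe: 1, 3, 5, 7, 8, 9. Place at column 5.
Row 2: attacked by (1,5)→{4,5,6}; (3,4)→{3,4,5}. Safe: 1, 2, 7, 8, 9. Place at column 9.
Row 4: attacked by (1,5)→{2,5,8}; (2,9)→{7,9}; (3,4)→{3,4,5}. Safe: 1, 6. Place at column 6.
Row 5: attacked by (1,5)→{1,5,9}; (2,9)→{6,9}; (3,4)→{2,4,6}; (4,6)→{5,6,7}. Safe: 3, 8. Place at column 8.
Row 6: attacked by (1,5)→{5}; (2,9)→{5,9}; (3,4)→{1,4,7}; (4,6)→{4,6,8}; (5,8)→{7,8,9}. Safe: 2, 3. Place at column 2.
Row 7: attacked by (1,5)→{5}; (2,9)→{4,9}; (3,4)→{4,8}; (4,6)→{3,6,9}; (5,8)→{6,8}; (6,2)→{1,2,3}. Safe: 7. Place at column 7.
Row 8: attacked by (1,5)→{5}; (2,9)→{3,9}; (3,4)→{4,9}; (4,6)→{2,6}; (5,8)→{5,8}; (6,2)→{2,4}; (7,7)→{6,7,8}. Safe: 1. Place at column 1.
Row 9: attacked by (1,5)→{5}; (2,9)→{2,9}; (3,4)→{4}; (4,6)→{1,6}; (5,8)→{4,8}; (6,2)→{2,5}; (7,7)→{5,7,9}; (8,1)→{1,2}. Safe: 3. Place at column 3.
Columns [5, 9, 4, 6, 8, 2, 7, 1, 3], r−c [-4, -7, -1, -2, -3, 4, 0, 7, 6], r+c [6, 11, 7, 10, 13, 8, 14, 9, 12] are all distinct, so no two queens attack.

(1,5) (2,9) (3,4) (4,6) (5,8) (6,2) (7,7) (8,1) (9,3)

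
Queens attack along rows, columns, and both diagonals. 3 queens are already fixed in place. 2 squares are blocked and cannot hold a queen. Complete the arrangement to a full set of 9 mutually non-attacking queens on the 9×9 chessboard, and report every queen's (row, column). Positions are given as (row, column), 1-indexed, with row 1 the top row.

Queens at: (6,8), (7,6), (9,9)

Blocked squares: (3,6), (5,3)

Row 1: attacked by (6,8)→{3,8}; (7,6)→{6}; (9,9)→{1,9}. Safe: 2, 4, 5, 7. Place at column 5.
Row 2: attacked by (1,5)→{4,5,6}; (6,8)→{4,8}; (7,6)→{1,6}; (9,9)→{2,9}. Safe: 3, 7. Place at column 3.
Row 3: attacked by (1,5)→{3,5,7}; (2,3)→{2,3,4}; (6,8)→{5,8}; (7,6)→{2,6}; (9,9)→{3,9}. Blocked: 6. Safe: 1. Place at column 1.
Row 4: attacked by (1,5)→{2,5,8}; (2,3)→{1,3,5}; (3,1)→{1,2}; (6,8)→{6,8}; (7,6)→{3,6,9}; (9,9)→{4,9}. Safe: 7. Place at column 7.
Row 5: attacked by (1,5)→{1,5,9}; (2,3)→{3,6}; (3,1)→{1,3}; (4,7)→{6,7,8}; (6,8)→{7,8,9}; (7,6)→{4,6,8}; (9,9)→{5,9}. Blocked: 3. Safe: 2. Place at column 2.
Row 8: attacked by (1,5)→{5}; (2,3)→{3,9}; (3,1)→{1,6}; (4,7)→{3,7}; (5,2)→{2,5}; (6,8)→{6,8}; (7,6)→{5,6,7}; (9,9)→{8,9}. Safe: 4. Place at column 4.
Columns [5, 3, 1, 7, 2, 8, 6, 4, 9], r−c [-4, -1, 2, -3, 3, -2, 1, 4, 0], r+c [6, 5, 4, 11, 7, 14, 13, 12, 18] are all distinct, so no two queens attack.

(1,5) (2,3) (3,1) (4,7) (5,2) (6,8) (7,6) (8,4) (9,9)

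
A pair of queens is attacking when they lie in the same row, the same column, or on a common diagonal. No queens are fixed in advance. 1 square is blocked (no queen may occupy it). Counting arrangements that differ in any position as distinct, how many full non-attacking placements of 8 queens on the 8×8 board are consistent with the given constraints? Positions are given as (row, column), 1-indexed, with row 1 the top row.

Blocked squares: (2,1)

84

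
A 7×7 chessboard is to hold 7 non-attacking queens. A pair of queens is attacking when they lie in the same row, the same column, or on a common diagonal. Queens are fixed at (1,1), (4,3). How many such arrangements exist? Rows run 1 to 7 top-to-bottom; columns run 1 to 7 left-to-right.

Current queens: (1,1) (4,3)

1

Branch on row 2: col 4 → 1; col 6 → 0; col 7 → 0.
Sum: 1 + 0 + 0 = 1.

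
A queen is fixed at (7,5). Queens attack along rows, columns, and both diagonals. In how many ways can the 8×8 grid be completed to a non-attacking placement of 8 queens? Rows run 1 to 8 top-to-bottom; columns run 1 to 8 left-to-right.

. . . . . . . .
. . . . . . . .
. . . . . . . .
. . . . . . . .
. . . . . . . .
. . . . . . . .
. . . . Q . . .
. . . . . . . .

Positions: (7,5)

Branch on row 1: col 1 → 1; col 2 → 0; col 3 → 1; col 4 → 3; col 6 → 3; col 7 → 0; col 8 → 0.
Sum: 1 + 0 + 1 + 3 + 3 + 0 + 0 = 8.

8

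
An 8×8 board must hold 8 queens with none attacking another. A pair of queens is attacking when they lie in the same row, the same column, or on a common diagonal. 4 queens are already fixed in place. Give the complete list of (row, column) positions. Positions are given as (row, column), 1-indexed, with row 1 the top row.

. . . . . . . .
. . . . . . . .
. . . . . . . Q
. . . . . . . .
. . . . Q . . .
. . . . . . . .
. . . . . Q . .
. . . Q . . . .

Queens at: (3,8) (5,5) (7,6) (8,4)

Row 1: attacked by (3,8)→{6,8}; (5,5)→{1,5}; (7,6)→{6}; (8,4)→{4}. Safe: 2, 3, 7. Place at column 7.
Row 2: attacked by (1,7)→{6,7,8}; (3,8)→{7,8}; (5,5)→{2,5,8}; (7,6)→{1,6}; (8,4)→{4}. Safe: 3. Place at column 3.
Row 4: attacked by (1,7)→{4,7}; (2,3)→{1,3,5}; (3,8)→{7,8}; (5,5)→{4,5,6}; (7,6)→{3,6}; (8,4)→{4,8}. Safe: 2. Place at column 2.
Row 6: attacked by (1,7)→{2,7}; (2,3)→{3,7}; (3,8)→{5,8}; (4,2)→{2,4}; (5,5)→{4,5,6}; (7,6)→{5,6,7}; (8,4)→{2,4,6}. Safe: 1. Place at column 1.
Columns [7, 3, 8, 2, 5, 1, 6, 4], r−c [-6, -1, -5, 2, 0, 5, 1, 4], r+c [8, 5, 11, 6, 10, 7, 13, 12] are all distinct, so no two queens attack.

(1,7) (2,3) (3,8) (4,2) (5,5) (6,1) (7,6) (8,4)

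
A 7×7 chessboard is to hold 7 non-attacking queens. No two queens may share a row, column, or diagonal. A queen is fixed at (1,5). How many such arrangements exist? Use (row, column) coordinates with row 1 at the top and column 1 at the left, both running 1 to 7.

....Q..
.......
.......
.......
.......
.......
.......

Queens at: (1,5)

Branch on row 2: col 1 → 2; col 2 → 1; col 3 → 1; col 7 → 2.
Sum: 2 + 1 + 1 + 2 = 6.

6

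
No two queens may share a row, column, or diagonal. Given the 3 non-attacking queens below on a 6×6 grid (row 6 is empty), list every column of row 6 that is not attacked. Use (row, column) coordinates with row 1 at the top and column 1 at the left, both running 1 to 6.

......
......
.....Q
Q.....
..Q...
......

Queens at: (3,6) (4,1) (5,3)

columns 5

(3,6) attacks row 6 at column 6 and diagonals 3.
(4,1) attacks row 6 at column 1 and diagonals 3.
(5,3) attacks row 6 at column 3 and diagonals 2, 4.
Attacked columns: {1, 2, 3, 4, 6}. Safe: {5}.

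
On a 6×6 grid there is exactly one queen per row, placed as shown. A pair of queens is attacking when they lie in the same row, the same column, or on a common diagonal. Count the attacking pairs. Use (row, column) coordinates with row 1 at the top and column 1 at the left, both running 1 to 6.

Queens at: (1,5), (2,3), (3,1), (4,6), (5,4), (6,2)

0

All columns are distinct and no two queens satisfy |Δrow| = |Δcol|, so no pair attacks.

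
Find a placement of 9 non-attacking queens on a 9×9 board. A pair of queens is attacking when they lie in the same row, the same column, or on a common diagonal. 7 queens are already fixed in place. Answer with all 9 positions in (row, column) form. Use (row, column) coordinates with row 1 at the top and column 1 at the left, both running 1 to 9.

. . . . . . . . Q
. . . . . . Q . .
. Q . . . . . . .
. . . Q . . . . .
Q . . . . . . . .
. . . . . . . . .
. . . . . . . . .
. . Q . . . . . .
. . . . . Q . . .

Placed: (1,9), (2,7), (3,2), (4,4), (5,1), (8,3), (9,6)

(1,9) (2,7) (3,2) (4,4) (5,1) (6,8) (7,5) (8,3) (9,6)

Row 6: attacked by (1,9)→{4,9}; (2,7)→{3,7}; (3,2)→{2,5}; (4,4)→{2,4,6}; (5,1)→{1,2}; (8,3)→{1,3,5}; (9,6)→{3,6,9}. Safe: 8. Place at column 8.
Row 7: attacked by (1,9)→{3,9}; (2,7)→{2,7}; (3,2)→{2,6}; (4,4)→{1,4,7}; (5,1)→{1,3}; (6,8)→{7,8,9}; (8,3)→{2,3,4}; (9,6)→{4,6,8}. Safe: 5. Place at column 5.
Columns [9, 7, 2, 4, 1, 8, 5, 3, 6], r−c [-8, -5, 1, 0, 4, -2, 2, 5, 3], r+c [10, 9, 5, 8, 6, 14, 12, 11, 15] are all distinct, so no two queens attack.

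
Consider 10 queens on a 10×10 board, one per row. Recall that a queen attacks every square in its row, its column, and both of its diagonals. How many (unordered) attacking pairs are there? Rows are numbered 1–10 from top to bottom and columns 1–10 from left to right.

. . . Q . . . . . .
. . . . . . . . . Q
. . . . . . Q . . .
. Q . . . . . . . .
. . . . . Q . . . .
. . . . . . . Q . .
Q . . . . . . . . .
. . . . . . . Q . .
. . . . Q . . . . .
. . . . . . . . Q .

Same column: (6,8)–(8,8) (column 8).
Same diagonal: (6,8)–(9,5) (|6−9| = |8−5| = 3).
Total attacking pairs: 2.

2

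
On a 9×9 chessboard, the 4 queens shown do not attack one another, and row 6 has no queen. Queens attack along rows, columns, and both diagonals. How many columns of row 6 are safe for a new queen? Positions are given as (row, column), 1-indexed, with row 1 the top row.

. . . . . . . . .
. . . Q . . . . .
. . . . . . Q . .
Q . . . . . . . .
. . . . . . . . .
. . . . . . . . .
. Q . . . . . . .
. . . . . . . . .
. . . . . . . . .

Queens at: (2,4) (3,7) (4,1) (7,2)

3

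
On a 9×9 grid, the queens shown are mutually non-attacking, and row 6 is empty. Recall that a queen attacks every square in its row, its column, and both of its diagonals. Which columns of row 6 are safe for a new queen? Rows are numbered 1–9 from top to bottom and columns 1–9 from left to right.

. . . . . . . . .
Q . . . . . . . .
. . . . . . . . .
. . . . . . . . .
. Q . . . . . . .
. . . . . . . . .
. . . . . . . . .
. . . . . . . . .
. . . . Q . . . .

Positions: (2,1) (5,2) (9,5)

columns 4, 6, 7, 9

(2,1) attacks row 6 at column 1 and diagonals 5.
(5,2) attacks row 6 at column 2 and diagonals 1, 3.
(9,5) attacks row 6 at column 5 and diagonals 2, 8.
Attacked columns: {1, 2, 3, 5, 8}. Safe: {4, 6, 7, 9}.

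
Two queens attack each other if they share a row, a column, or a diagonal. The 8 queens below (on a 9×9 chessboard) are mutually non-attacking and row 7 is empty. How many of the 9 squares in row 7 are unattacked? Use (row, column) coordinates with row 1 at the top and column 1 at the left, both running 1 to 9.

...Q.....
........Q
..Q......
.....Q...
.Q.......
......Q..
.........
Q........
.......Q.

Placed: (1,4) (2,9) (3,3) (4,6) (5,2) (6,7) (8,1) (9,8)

(1,4) attacks row 7 at column 4.
(2,9) attacks row 7 at column 9 and diagonals 4.
(3,3) attacks row 7 at column 3 and diagonals 7.
(4,6) attacks row 7 at column 6 and diagonals 3, 9.
(5,2) attacks row 7 at column 2 and diagonals 4.
(6,7) attacks row 7 at column 7 and diagonals 6, 8.
(8,1) attacks row 7 at column 1 and diagonals 2.
(9,8) attacks row 7 at column 8 and diagonals 6.
Attacked columns: {1, 2, 3, 4, 6, 7, 8, 9}. Safe: {5}.

1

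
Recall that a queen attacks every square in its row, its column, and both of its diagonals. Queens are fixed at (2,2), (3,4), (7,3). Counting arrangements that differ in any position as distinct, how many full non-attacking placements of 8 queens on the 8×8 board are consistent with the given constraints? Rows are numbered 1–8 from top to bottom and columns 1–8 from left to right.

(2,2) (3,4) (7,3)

2

Branch on row 1: col 5 → 0; col 7 → 1; col 8 → 1.
Sum: 0 + 1 + 1 = 2.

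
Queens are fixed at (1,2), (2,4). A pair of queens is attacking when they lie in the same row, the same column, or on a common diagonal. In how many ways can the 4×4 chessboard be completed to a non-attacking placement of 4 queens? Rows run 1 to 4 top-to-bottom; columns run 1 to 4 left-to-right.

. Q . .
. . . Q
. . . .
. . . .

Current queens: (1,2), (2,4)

1

Branch on row 3: col 1 → 1.
Sum: 1 = 1.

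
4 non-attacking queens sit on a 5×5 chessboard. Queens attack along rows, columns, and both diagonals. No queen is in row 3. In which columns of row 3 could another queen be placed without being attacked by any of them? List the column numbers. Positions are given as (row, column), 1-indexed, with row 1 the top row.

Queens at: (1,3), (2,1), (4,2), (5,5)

(1,3) attacks row 3 at column 3 and diagonals 1, 5.
(2,1) attacks row 3 at column 1 and diagonals 2.
(4,2) attacks row 3 at column 2 and diagonals 1, 3.
(5,5) attacks row 3 at column 5 and diagonals 3.
Attacked columns: {1, 2, 3, 5}. Safe: {4}.

columns 4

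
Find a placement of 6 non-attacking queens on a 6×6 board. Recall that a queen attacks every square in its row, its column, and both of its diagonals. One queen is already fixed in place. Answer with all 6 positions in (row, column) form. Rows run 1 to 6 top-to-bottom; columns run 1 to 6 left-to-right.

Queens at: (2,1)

Row 1: attacked by (2,1)→{1,2}. Safe: 3, 4, 5, 6. Place at column 4.
Row 3: attacked by (1,4)→{2,4,6}; (2,1)→{1,2}. Safe: 3, 5. Place at column 5.
Row 4: attacked by (1,4)→{1,4}; (2,1)→{1,3}; (3,5)→{4,5,6}. Safe: 2. Place at column 2.
Row 5: attacked by (1,4)→{4}; (2,1)→{1,4}; (3,5)→{3,5}; (4,2)→{1,2,3}. Safe: 6. Place at column 6.
Row 6: attacked by (1,4)→{4}; (2,1)→{1,5}; (3,5)→{2,5}; (4,2)→{2,4}; (5,6)→{5,6}. Safe: 3. Place at column 3.
Columns [4, 1, 5, 2, 6, 3], r−c [-3, 1, -2, 2, -1, 3], r+c [5, 3, 8, 6, 11, 9] are all distinct, so no two queens attack.

(1,4) (2,1) (3,5) (4,2) (5,6) (6,3)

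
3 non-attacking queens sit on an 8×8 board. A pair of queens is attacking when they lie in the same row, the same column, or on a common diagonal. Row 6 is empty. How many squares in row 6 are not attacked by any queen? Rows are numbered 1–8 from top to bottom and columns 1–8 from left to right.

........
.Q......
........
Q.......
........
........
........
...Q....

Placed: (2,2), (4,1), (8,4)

3

(2,2) attacks row 6 at column 2 and diagonals 6.
(4,1) attacks row 6 at column 1 and diagonals 3.
(8,4) attacks row 6 at column 4 and diagonals 2, 6.
Attacked columns: {1, 2, 3, 4, 6}. Safe: {5, 7, 8}.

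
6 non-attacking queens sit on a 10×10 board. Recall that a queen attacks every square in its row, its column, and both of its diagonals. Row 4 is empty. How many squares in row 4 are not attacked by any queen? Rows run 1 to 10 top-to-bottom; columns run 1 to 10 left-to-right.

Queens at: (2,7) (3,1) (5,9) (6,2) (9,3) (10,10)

1

(2,7) attacks row 4 at column 7 and diagonals 5, 9.
(3,1) attacks row 4 at column 1 and diagonals 2.
(5,9) attacks row 4 at column 9 and diagonals 8, 10.
(6,2) attacks row 4 at column 2 and diagonals 4.
(9,3) attacks row 4 at column 3 and diagonals 8.
(10,10) attacks row 4 at column 10 and diagonals 4.
Attacked columns: {1, 2, 3, 4, 5, 7, 8, 9, 10}. Safe: {6}.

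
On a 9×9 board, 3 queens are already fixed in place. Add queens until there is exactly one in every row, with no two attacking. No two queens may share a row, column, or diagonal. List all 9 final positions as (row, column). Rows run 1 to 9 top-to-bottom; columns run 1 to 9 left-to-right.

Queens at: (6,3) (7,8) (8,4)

Row 1: attacked by (6,3)→{3,8}; (7,8)→{2,8}; (8,4)→{4}. Safe: 1, 5, 6, 7, 9. Place at column 1.
Row 2: attacked by (1,1)→{1,2}; (6,3)→{3,7}; (7,8)→{3,8}; (8,4)→{4}. Safe: 5, 6, 9. Place at column 5.
Row 3: attacked by (1,1)→{1,3}; (2,5)→{4,5,6}; (6,3)→{3,6}; (7,8)→{4,8}; (8,4)→{4,9}. Safe: 2, 7. Place at column 2.
Row 4: attacked by (1,1)→{1,4}; (2,5)→{3,5,7}; (3,2)→{1,2,3}; (6,3)→{1,3,5}; (7,8)→{5,8}; (8,4)→{4,8}. Safe: 6, 9. Place at column 6.
Row 5: attacked by (1,1)→{1,5}; (2,5)→{2,5,8}; (3,2)→{2,4}; (4,6)→{5,6,7}; (6,3)→{2,3,4}; (7,8)→{6,8}; (8,4)→{1,4,7}. Safe: 9. Place at column 9.
Row 9: attacked by (1,1)→{1,9}; (2,5)→{5}; (3,2)→{2,8}; (4,6)→{1,6}; (5,9)→{5,9}; (6,3)→{3,6}; (7,8)→{6,8}; (8,4)→{3,4,5}. Safe: 7. Place at column 7.
Columns [1, 5, 2, 6, 9, 3, 8, 4, 7], r−c [0, -3, 1, -2, -4, 3, -1, 4, 2], r+c [2, 7, 5, 10, 14, 9, 15, 12, 16] are all distinct, so no two queens attack.

(1,1) (2,5) (3,2) (4,6) (5,9) (6,3) (7,8) (8,4) (9,7)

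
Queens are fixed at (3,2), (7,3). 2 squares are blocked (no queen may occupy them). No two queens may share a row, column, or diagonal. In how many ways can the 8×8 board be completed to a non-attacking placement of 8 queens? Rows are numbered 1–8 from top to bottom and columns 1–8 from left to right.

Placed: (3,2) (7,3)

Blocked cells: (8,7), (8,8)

Branch on row 1: col 1 → 0; col 5 → 1; col 6 → 0; col 7 → 2; col 8 → 0.
Sum: 0 + 1 + 0 + 2 + 0 = 3.

3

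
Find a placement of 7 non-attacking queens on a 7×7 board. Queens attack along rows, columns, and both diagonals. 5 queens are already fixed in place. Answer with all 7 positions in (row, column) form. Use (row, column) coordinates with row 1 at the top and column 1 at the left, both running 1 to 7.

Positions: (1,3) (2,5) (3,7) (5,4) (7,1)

(1,3) (2,5) (3,7) (4,2) (5,4) (6,6) (7,1)

Row 4: attacked by (1,3)→{3,6}; (2,5)→{3,5,7}; (3,7)→{6,7}; (5,4)→{3,4,5}; (7,1)→{1,4}. Safe: 2. Place at column 2.
Row 6: attacked by (1,3)→{3}; (2,5)→{1,5}; (3,7)→{4,7}; (4,2)→{2,4}; (5,4)→{3,4,5}; (7,1)→{1,2}. Safe: 6. Place at column 6.
Columns [3, 5, 7, 2, 4, 6, 1], r−c [-2, -3, -4, 2, 1, 0, 6], r+c [4, 7, 10, 6, 9, 12, 8] are all distinct, so no two queens attack.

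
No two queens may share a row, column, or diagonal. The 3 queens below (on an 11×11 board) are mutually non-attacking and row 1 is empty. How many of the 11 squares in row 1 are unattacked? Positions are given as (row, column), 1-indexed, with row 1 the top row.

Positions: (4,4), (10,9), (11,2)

6

(4,4) attacks row 1 at column 4 and diagonals 1, 7.
(10,9) attacks row 1 at column 9.
(11,2) attacks row 1 at column 2.
Attacked columns: {1, 2, 4, 7, 9}. Safe: {3, 5, 6, 8, 10, 11}.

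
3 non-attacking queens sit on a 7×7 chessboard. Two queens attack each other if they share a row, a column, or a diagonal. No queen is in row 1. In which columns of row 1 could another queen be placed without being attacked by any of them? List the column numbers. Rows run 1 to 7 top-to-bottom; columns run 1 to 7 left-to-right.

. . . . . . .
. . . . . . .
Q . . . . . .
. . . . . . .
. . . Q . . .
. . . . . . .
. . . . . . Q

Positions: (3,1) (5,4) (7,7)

(3,1) attacks row 1 at column 1 and diagonals 3.
(5,4) attacks row 1 at column 4.
(7,7) attacks row 1 at column 7 and diagonals 1.
Attacked columns: {1, 3, 4, 7}. Safe: {2, 5, 6}.

columns 2, 5, 6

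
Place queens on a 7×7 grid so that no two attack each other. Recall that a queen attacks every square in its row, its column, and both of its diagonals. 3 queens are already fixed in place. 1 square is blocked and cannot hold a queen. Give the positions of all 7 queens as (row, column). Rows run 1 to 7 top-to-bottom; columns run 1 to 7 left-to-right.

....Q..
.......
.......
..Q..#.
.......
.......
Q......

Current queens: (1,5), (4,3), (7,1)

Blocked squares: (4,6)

(1,5) (2,2) (3,6) (4,3) (5,7) (6,4) (7,1)

Row 2: attacked by (1,5)→{4,5,6}; (4,3)→{1,3,5}; (7,1)→{1,6}. Safe: 2, 7. Place at column 2.
Row 3: attacked by (1,5)→{3,5,7}; (2,2)→{1,2,3}; (4,3)→{2,3,4}; (7,1)→{1,5}. Safe: 6. Place at column 6.
Row 5: attacked by (1,5)→{1,5}; (2,2)→{2,5}; (3,6)→{4,6}; (4,3)→{2,3,4}; (7,1)→{1,3}. Safe: 7. Place at column 7.
Row 6: attacked by (1,5)→{5}; (2,2)→{2,6}; (3,6)→{3,6}; (4,3)→{1,3,5}; (5,7)→{6,7}; (7,1)→{1,2}. Safe: 4. Place at column 4.
Columns [5, 2, 6, 3, 7, 4, 1], r−c [-4, 0, -3, 1, -2, 2, 6], r+c [6, 4, 9, 7, 12, 10, 8] are all distinct, so no two queens attack.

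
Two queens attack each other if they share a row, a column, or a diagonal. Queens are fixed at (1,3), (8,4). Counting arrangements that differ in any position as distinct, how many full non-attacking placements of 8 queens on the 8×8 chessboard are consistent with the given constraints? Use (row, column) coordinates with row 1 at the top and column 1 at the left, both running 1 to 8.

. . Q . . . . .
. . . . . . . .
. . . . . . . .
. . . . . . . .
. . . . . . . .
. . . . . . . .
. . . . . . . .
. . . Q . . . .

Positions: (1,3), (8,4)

3

Branch on row 2: col 1 → 0; col 5 → 0; col 6 → 3; col 7 → 0; col 8 → 0.
Sum: 0 + 0 + 3 + 0 + 0 = 3.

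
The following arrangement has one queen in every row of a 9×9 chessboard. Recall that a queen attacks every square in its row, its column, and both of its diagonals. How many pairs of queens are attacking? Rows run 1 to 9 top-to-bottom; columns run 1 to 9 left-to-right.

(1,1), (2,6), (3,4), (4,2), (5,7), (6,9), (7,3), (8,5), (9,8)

All columns are distinct and no two queens satisfy |Δrow| = |Δcol|, so no pair attacks.

0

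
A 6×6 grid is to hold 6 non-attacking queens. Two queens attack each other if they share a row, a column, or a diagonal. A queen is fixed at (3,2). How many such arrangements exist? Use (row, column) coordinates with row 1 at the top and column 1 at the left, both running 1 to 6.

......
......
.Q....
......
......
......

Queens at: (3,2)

Branch on row 1: col 1 → 0; col 3 → 1; col 5 → 0; col 6 → 0.
Sum: 0 + 1 + 0 + 0 = 1.

1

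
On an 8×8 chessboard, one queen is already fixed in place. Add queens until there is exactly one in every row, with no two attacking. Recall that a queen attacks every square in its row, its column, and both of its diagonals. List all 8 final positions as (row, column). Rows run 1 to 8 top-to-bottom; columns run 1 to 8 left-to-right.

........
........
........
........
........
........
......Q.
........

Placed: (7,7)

Row 1: attacked by (7,7)→{1,7}. Safe: 2, 3, 4, 5, 6, 8. Place at column 3.
Row 2: attacked by (1,3)→{2,3,4}; (7,7)→{2,7}. Safe: 1, 5, 6, 8. Place at column 6.
Row 3: attacked by (1,3)→{1,3,5}; (2,6)→{5,6,7}; (7,7)→{3,7}. Safe: 2, 4, 8. Place at column 4.
Row 4: attacked by (1,3)→{3,6}; (2,6)→{4,6,8}; (3,4)→{3,4,5}; (7,7)→{4,7}. Safe: 1, 2. Place at column 2.
Row 5: attacked by (1,3)→{3,7}; (2,6)→{3,6}; (3,4)→{2,4,6}; (4,2)→{1,2,3}; (7,7)→{5,7}. Safe: 8. Place at column 8.
Row 6: attacked by (1,3)→{3,8}; (2,6)→{2,6}; (3,4)→{1,4,7}; (4,2)→{2,4}; (5,8)→{7,8}; (7,7)→{6,7,8}. Safe: 5. Place at column 5.
Row 8: attacked by (1,3)→{3}; (2,6)→{6}; (3,4)→{4}; (4,2)→{2,6}; (5,8)→{5,8}; (6,5)→{3,5,7}; (7,7)→{6,7,8}. Safe: 1. Place at column 1.
Columns [3, 6, 4, 2, 8, 5, 7, 1], r−c [-2, -4, -1, 2, -3, 1, 0, 7], r+c [4, 8, 7, 6, 13, 11, 14, 9] are all distinct, so no two queens attack.

(1,3) (2,6) (3,4) (4,2) (5,8) (6,5) (7,7) (8,1)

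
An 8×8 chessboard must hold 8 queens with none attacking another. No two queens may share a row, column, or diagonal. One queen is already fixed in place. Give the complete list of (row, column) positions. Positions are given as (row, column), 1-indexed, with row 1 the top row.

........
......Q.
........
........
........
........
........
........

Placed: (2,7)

(1,4) (2,7) (3,5) (4,2) (5,6) (6,1) (7,3) (8,8)

Row 1: attacked by (2,7)→{6,7,8}. Safe: 1, 2, 3, 4, 5. Place at column 4.
Row 3: attacked by (1,4)→{2,4,6}; (2,7)→{6,7,8}. Safe: 1, 3, 5. Place at column 5.
Row 4: attacked by (1,4)→{1,4,7}; (2,7)→{5,7}; (3,5)→{4,5,6}. Safe: 2, 3, 8. Place at column 2.
Row 5: attacked by (1,4)→{4,8}; (2,7)→{4,7}; (3,5)→{3,5,7}; (4,2)→{1,2,3}. Safe: 6. Place at column 6.
Row 6: attacked by (1,4)→{4}; (2,7)→{3,7}; (3,5)→{2,5,8}; (4,2)→{2,4}; (5,6)→{5,6,7}. Safe: 1. Place at column 1.
Row 7: attacked by (1,4)→{4}; (2,7)→{2,7}; (3,5)→{1,5}; (4,2)→{2,5}; (5,6)→{4,6,8}; (6,1)→{1,2}. Safe: 3. Place at column 3.
Row 8: attacked by (1,4)→{4}; (2,7)→{1,7}; (3,5)→{5}; (4,2)→{2,6}; (5,6)→{3,6}; (6,1)→{1,3}; (7,3)→{2,3,4}. Safe: 8. Place at column 8.
Columns [4, 7, 5, 2, 6, 1, 3, 8], r−c [-3, -5, -2, 2, -1, 5, 4, 0], r+c [5, 9, 8, 6, 11, 7, 10, 16] are all distinct, so no two queens attack.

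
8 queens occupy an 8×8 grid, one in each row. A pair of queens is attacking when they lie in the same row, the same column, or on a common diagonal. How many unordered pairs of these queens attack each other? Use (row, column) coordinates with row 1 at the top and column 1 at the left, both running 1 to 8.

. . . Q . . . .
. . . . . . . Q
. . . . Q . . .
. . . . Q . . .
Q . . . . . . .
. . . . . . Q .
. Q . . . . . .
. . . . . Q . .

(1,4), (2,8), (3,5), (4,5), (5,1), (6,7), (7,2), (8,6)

Same column: (3,5)–(4,5) (column 5).
Same diagonal: (4,5)–(6,7) (|4−6| = |5−7| = 2); (4,5)–(7,2) (|4−7| = |5−2| = 3).
Total attacking pairs: 3.

3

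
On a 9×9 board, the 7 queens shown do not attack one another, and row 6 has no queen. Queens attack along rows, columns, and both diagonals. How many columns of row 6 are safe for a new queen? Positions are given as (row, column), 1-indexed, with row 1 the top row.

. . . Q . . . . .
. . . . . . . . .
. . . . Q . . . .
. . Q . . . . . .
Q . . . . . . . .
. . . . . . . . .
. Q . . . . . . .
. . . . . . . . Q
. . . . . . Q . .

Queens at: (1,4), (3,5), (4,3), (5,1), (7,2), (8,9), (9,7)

1

(1,4) attacks row 6 at column 4 and diagonals 9.
(3,5) attacks row 6 at column 5 and diagonals 2, 8.
(4,3) attacks row 6 at column 3 and diagonals 1, 5.
(5,1) attacks row 6 at column 1 and diagonals 2.
(7,2) attacks row 6 at column 2 and diagonals 1, 3.
(8,9) attacks row 6 at column 9 and diagonals 7.
(9,7) attacks row 6 at column 7 and diagonals 4.
Attacked columns: {1, 2, 3, 4, 5, 7, 8, 9}. Safe: {6}.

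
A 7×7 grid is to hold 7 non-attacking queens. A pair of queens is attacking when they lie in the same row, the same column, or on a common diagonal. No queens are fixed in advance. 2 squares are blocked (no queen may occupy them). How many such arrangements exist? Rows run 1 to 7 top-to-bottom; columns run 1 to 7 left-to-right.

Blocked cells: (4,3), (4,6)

Branch on row 1: col 1 → 2; col 2 → 6; col 3 → 6; col 4 → 3; col 5 → 3; col 6 → 7; col 7 → 3.
Sum: 2 + 6 + 6 + 3 + 3 + 7 + 3 = 30.

30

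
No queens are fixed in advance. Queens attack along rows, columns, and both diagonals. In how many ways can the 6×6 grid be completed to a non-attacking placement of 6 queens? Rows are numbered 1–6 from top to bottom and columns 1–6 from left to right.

Branch on row 1: col 1 → 0; col 2 → 1; col 3 → 1; col 4 → 1; col 5 → 1; col 6 → 0.
Sum: 0 + 1 + 1 + 1 + 1 + 0 = 4.
(This is the classic 6-queens count.)

4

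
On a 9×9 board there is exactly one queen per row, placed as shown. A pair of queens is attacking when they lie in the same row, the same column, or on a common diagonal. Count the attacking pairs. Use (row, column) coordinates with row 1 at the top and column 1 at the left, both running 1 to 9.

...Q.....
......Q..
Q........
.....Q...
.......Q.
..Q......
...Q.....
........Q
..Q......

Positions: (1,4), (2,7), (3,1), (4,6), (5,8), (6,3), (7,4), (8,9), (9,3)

Same column: (1,4)–(7,4) (column 4); (6,3)–(9,3) (column 3).
Same diagonal: (1,4)–(5,8) (|1−5| = |4−8| = 4); (2,7)–(6,3) (|2−6| = |7−3| = 4); (6,3)–(7,4) (|6−7| = |3−4| = 1).
Total attacking pairs: 5.

5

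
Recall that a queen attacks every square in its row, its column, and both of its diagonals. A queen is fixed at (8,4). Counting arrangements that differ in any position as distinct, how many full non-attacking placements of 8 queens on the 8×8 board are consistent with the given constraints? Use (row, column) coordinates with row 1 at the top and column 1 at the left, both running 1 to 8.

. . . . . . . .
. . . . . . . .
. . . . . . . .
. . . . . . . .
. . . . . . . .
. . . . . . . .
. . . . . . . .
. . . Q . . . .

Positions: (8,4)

18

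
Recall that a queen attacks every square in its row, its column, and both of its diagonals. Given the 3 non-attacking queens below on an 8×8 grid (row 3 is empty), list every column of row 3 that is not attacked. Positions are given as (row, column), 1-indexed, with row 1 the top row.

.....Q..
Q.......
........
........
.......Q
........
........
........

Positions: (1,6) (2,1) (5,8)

columns 3, 5, 7

(1,6) attacks row 3 at column 6 and diagonals 4, 8.
(2,1) attacks row 3 at column 1 and diagonals 2.
(5,8) attacks row 3 at column 8 and diagonals 6.
Attacked columns: {1, 2, 4, 6, 8}. Safe: {3, 5, 7}.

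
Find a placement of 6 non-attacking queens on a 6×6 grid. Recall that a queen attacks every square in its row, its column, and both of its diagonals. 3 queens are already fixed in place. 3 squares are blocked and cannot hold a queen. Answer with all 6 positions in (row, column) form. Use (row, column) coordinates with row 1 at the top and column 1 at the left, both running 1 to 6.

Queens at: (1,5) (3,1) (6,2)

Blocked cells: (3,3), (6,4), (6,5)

(1,5) (2,3) (3,1) (4,6) (5,4) (6,2)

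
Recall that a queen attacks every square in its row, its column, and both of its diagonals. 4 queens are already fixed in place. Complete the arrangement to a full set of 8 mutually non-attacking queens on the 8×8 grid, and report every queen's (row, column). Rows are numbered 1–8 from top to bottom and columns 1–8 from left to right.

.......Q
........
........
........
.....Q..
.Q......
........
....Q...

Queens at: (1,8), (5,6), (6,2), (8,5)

(1,8) (2,4) (3,1) (4,3) (5,6) (6,2) (7,7) (8,5)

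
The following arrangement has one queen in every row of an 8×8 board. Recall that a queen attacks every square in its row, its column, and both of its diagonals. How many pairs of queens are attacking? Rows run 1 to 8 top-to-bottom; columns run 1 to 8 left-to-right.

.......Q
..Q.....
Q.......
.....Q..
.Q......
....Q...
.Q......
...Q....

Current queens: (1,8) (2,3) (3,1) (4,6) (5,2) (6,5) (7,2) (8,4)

Same column: (5,2)–(7,2) (column 2).
Same diagonal: (1,8)–(7,2) (|1−7| = |8−2| = 6).
Total attacking pairs: 2.

2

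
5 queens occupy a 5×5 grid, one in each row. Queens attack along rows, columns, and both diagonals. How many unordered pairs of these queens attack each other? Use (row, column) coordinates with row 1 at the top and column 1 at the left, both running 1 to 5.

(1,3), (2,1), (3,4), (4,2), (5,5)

0

All columns are distinct and no two queens satisfy |Δrow| = |Δcol|, so no pair attacks.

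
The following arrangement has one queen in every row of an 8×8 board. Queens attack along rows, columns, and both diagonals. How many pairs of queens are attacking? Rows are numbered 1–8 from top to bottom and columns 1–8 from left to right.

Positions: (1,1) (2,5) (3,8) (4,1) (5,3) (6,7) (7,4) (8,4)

4

Same column: (1,1)–(4,1) (column 1); (7,4)–(8,4) (column 4).
Same diagonal: (3,8)–(7,4) (|3−7| = |8−4| = 4); (4,1)–(7,4) (|4−7| = |1−4| = 3).
Total attacking pairs: 4.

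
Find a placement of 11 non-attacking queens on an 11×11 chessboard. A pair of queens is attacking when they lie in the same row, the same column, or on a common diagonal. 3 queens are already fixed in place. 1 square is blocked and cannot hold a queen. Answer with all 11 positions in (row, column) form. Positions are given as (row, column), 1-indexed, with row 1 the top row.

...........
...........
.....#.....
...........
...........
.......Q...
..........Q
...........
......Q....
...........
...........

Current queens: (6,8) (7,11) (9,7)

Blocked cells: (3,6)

(1,10) (2,5) (3,9) (4,4) (5,1) (6,8) (7,11) (8,2) (9,7) (10,3) (11,6)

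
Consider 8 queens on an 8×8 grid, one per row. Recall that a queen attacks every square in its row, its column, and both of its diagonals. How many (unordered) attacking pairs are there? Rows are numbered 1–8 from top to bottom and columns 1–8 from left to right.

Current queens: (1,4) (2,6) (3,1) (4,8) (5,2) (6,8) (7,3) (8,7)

Same column: (4,8)–(6,8) (column 8).
Same diagonal: (2,6)–(4,8) (|2−4| = |6−8| = 2).
Total attacking pairs: 2.

2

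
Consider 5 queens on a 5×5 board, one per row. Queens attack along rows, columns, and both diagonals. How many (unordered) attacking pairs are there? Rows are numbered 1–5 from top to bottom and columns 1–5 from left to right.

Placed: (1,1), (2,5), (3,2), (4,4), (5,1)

Same column: (1,1)–(5,1) (column 1).
Same diagonal: (1,1)–(4,4) (|1−4| = |1−4| = 3).
Total attacking pairs: 2.

2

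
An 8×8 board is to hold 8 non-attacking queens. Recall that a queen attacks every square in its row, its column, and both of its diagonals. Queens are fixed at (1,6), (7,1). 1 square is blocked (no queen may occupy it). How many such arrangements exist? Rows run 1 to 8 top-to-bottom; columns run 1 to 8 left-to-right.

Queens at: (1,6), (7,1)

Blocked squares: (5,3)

Branch on row 2: col 2 → 0; col 3 → 2; col 4 → 1; col 8 → 0.
Sum: 0 + 2 + 1 + 0 = 3.

3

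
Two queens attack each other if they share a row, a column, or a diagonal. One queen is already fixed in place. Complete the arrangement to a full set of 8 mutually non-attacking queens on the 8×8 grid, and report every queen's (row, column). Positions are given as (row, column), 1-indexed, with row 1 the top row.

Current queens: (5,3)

(1,1) (2,5) (3,8) (4,6) (5,3) (6,7) (7,2) (8,4)

Row 1: attacked by (5,3)→{3,7}. Safe: 1, 2, 4, 5, 6, 8. Place at column 1.
Row 2: attacked by (1,1)→{1,2}; (5,3)→{3,6}. Safe: 4, 5, 7, 8. Place at column 5.
Row 3: attacked by (1,1)→{1,3}; (2,5)→{4,5,6}; (5,3)→{1,3,5}. Safe: 2, 7, 8. Place at column 8.
Row 4: attacked by (1,1)→{1,4}; (2,5)→{3,5,7}; (3,8)→{7,8}; (5,3)→{2,3,4}. Safe: 6. Place at column 6.
Row 6: attacked by (1,1)→{1,6}; (2,5)→{1,5}; (3,8)→{5,8}; (4,6)→{4,6,8}; (5,3)→{2,3,4}. Safe: 7. Place at column 7.
Row 7: attacked by (1,1)→{1,7}; (2,5)→{5}; (3,8)→{4,8}; (4,6)→{3,6}; (5,3)→{1,3,5}; (6,7)→{6,7,8}. Safe: 2. Place at column 2.
Row 8: attacked by (1,1)→{1,8}; (2,5)→{5}; (3,8)→{3,8}; (4,6)→{2,6}; (5,3)→{3,6}; (6,7)→{5,7}; (7,2)→{1,2,3}. Safe: 4. Place at column 4.
Columns [1, 5, 8, 6, 3, 7, 2, 4], r−c [0, -3, -5, -2, 2, -1, 5, 4], r+c [2, 7, 11, 10, 8, 13, 9, 12] are all distinct, so no two queens attack.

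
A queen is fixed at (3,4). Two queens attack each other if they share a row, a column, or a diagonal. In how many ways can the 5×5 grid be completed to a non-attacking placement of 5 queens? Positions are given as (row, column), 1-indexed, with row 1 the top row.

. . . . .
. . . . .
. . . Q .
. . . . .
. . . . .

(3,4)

Branch on row 1: col 1 → 0; col 3 → 1; col 5 → 1.
Sum: 0 + 1 + 1 = 2.

2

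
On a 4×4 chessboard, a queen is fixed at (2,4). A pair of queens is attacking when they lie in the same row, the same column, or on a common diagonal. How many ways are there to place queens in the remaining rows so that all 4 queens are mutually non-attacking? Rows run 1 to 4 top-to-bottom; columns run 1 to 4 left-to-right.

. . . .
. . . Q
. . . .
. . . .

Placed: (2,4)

Branch on row 1: col 1 → 0; col 2 → 1.
Sum: 0 + 1 = 1.

1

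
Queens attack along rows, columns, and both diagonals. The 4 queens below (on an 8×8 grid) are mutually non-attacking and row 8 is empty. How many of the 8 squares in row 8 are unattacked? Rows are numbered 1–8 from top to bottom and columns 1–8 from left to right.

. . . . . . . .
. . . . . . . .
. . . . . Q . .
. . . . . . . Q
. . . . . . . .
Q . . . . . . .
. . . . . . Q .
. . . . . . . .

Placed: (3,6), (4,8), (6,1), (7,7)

(3,6) attacks row 8 at column 6 and diagonals 1.
(4,8) attacks row 8 at column 8 and diagonals 4.
(6,1) attacks row 8 at column 1 and diagonals 3.
(7,7) attacks row 8 at column 7 and diagonals 6, 8.
Attacked columns: {1, 3, 4, 6, 7, 8}. Safe: {2, 5}.

2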